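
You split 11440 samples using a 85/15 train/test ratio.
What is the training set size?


Test set = 11440 * 15% = 1716. Training set = 11440 - 1716 = 9724.

9724


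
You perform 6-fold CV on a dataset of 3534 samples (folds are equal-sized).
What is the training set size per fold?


Each validation fold has 3534/6 = 589 samples. Training set = 3534 - 589 = 2945.

2945


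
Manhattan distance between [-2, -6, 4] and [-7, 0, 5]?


d = sum of absolute differences: |-2--7|=5 + |-6-0|=6 + |4-5|=1 = 12.

12


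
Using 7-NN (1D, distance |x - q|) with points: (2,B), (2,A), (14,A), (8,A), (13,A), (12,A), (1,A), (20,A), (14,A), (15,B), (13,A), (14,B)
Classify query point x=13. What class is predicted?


Distances: |2-13|=11, |2-13|=11, |14-13|=1, |8-13|=5, |13-13|=0, |12-13|=1, |1-13|=12, |20-13|=7, |14-13|=1, |15-13|=2, |13-13|=0, |14-13|=1. 7 nearest: (13,A), (13,A), (14,A), (12,A), (14,A), (14,B), (15,B). Counts: {'A': 5, 'B': 2}. Majority class: A.

A


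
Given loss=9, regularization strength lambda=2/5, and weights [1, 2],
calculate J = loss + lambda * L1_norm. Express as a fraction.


L1 norm = sum(|w|) = 3. J = 9 + 2/5 * 3 = 51/5.

51/5


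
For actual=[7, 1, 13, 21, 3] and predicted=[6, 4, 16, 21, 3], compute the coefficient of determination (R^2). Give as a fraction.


Mean(y) = 9. SS_res = 19. SS_tot = 264. R^2 = 1 - 19/(264) = 245/264.

245/264


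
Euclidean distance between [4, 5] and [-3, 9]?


d = sqrt(sum of squared differences). (4--3)^2=49, (5-9)^2=16. Sum = 65.

sqrt(65)


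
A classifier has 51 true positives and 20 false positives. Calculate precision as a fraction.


Precision = TP / (TP + FP) = 51 / 71 = 51/71.

51/71


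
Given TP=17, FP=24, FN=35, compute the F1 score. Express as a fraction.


Precision = 17/41 = 17/41. Recall = 17/52 = 17/52. F1 = 2*P*R/(P+R) = 34/93.

34/93


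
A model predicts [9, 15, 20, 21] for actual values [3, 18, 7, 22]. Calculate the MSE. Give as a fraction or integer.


MSE = (1/4) * ((3-9)^2=36 + (18-15)^2=9 + (7-20)^2=169 + (22-21)^2=1). Sum = 215. MSE = 215/4.

215/4


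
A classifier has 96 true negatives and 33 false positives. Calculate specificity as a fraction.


Specificity = TN / (TN + FP) = 96 / 129 = 32/43.

32/43


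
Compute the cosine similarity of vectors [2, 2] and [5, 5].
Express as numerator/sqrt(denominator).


dot = 20. |a|^2 = 8, |b|^2 = 50. cos = 20/sqrt(400).

20/sqrt(400)


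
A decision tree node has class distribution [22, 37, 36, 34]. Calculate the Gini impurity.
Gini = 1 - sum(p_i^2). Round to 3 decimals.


Total = 129. Proportions: 22/129, 37/129, 36/129, 34/129. sum(p_i^2) = 0.2587. Gini = 1 - 0.2587 = 0.7413, which rounds to 0.741.

0.741


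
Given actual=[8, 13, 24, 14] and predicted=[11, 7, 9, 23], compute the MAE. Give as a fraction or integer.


MAE = (1/4) * (|8-11|=3 + |13-7|=6 + |24-9|=15 + |14-23|=9). Sum = 33. MAE = 33/4.

33/4


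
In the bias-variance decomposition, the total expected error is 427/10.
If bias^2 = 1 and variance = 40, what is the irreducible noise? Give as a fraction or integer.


Total error = bias^2 + variance + irreducible noise. So irreducible noise = 427/10 - 1 - 40 = 17/10.

17/10


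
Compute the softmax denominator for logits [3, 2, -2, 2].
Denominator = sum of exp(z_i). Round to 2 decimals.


Denom = e^3=20.0855 + e^2=7.3891 + e^-2=0.1353 + e^2=7.3891. Sum = 34.9990, which rounds to 35.00.

35.00


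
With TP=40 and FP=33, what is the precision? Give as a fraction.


Precision = TP / (TP + FP) = 40 / 73 = 40/73.

40/73


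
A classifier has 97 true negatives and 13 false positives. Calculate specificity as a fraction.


Specificity = TN / (TN + FP) = 97 / 110 = 97/110.

97/110


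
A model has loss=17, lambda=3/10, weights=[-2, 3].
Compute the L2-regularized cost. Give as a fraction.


L2 sq norm = sum(w^2) = 13. J = 17 + 3/10 * 13 = 209/10.

209/10


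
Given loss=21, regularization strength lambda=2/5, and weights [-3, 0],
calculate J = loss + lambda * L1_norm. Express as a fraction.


L1 norm = sum(|w|) = 3. J = 21 + 2/5 * 3 = 111/5.

111/5


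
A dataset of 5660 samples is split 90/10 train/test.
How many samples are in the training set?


Test set = 5660 * 10% = 566. Training set = 5660 - 566 = 5094.

5094


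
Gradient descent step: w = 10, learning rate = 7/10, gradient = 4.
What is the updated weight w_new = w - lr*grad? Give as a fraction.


w_new = 10 - 7/10 * 4 = 10 - 14/5 = 36/5.

36/5


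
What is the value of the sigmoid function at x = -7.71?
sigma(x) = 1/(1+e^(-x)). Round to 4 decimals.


sigma(-7.71) = 1/(1+e^(7.71)) = 1/(1+2230.542258) = 1/2231.542258 = 0.0004.

0.0004


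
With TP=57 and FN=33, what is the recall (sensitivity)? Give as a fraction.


Recall = TP / (TP + FN) = 57 / 90 = 19/30.

19/30


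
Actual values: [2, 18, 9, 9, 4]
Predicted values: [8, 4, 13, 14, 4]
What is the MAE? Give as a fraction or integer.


MAE = (1/5) * (|2-8|=6 + |18-4|=14 + |9-13|=4 + |9-14|=5 + |4-4|=0). Sum = 29. MAE = 29/5.

29/5


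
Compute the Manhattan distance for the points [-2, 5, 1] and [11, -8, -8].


d = sum of absolute differences: |-2-11|=13 + |5--8|=13 + |1--8|=9 = 35.

35


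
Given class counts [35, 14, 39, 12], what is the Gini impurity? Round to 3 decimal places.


Total = 100. Proportions: 35/100, 14/100, 39/100, 12/100. sum(p_i^2) = 0.3086. Gini = 1 - 0.3086 = 0.6914, which rounds to 0.691.

0.691


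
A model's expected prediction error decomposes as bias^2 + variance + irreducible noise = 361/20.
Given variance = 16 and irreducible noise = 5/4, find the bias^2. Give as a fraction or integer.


Total error = bias^2 + variance + irreducible noise. So bias^2 = 361/20 - 16 - 5/4 = 4/5.

4/5


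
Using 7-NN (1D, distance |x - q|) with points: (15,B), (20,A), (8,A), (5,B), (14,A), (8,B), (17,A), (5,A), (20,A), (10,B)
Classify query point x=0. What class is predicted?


Distances: |15-0|=15, |20-0|=20, |8-0|=8, |5-0|=5, |14-0|=14, |8-0|=8, |17-0|=17, |5-0|=5, |20-0|=20, |10-0|=10. 7 nearest: (5,A), (5,B), (8,A), (8,B), (10,B), (14,A), (15,B). Counts: {'A': 3, 'B': 4}. Majority class: B.

B


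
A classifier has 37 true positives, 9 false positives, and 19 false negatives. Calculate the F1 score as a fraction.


Precision = 37/46 = 37/46. Recall = 37/56 = 37/56. F1 = 2*P*R/(P+R) = 37/51.

37/51


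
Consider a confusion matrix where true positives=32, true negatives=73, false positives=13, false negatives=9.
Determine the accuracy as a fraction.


Accuracy = (TP + TN) / (TP + TN + FP + FN) = (32 + 73) / 127 = 105/127.

105/127


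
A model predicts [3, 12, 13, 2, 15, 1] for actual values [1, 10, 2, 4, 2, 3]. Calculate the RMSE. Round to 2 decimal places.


MSE = 51.0000. RMSE = sqrt(51.0000) = 7.14.

7.14


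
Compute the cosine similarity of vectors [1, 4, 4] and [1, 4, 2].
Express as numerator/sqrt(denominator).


dot = 25. |a|^2 = 33, |b|^2 = 21. cos = 25/sqrt(693).

25/sqrt(693)


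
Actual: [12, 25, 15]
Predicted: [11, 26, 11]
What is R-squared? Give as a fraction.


Mean(y) = 52/3. SS_res = 18. SS_tot = 278/3. R^2 = 1 - 18/(278/3) = 112/139.

112/139


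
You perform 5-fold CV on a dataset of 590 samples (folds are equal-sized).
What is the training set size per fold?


Each validation fold has 590/5 = 118 samples. Training set = 590 - 118 = 472.

472


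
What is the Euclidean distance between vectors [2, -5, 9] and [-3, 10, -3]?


d = sqrt(sum of squared differences). (2--3)^2=25, (-5-10)^2=225, (9--3)^2=144. Sum = 394.

sqrt(394)


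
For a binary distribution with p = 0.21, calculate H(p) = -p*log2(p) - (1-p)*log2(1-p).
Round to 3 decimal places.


H = -0.21*log2(0.21) - 0.79*log2(0.79) = 0.741.

0.741


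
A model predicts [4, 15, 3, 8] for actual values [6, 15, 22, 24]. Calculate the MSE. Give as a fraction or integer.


MSE = (1/4) * ((6-4)^2=4 + (15-15)^2=0 + (22-3)^2=361 + (24-8)^2=256). Sum = 621. MSE = 621/4.

621/4


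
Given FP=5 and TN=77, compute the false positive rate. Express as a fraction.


FPR = FP / (FP + TN) = 5 / 82 = 5/82.

5/82


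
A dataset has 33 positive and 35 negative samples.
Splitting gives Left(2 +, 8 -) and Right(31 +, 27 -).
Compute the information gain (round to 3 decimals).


H(parent) = 0.9994. H(left) = 0.7219, H(right) = 0.9966. Weighted = (10/68)*0.7219 + (58/68)*0.9966 = 0.9562. IG = 0.9994 - 0.9562 = 0.0432, which rounds to 0.043.

0.043


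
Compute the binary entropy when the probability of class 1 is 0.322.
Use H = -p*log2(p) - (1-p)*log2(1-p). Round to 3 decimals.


H = -0.322*log2(0.322) - 0.678*log2(0.678) = 0.907.

0.907


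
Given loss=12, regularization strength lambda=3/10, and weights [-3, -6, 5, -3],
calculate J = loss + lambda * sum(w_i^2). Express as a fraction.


L2 sq norm = sum(w^2) = 79. J = 12 + 3/10 * 79 = 357/10.

357/10


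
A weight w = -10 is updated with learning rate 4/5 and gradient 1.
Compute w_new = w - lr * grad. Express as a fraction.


w_new = -10 - 4/5 * 1 = -10 - 4/5 = -54/5.

-54/5


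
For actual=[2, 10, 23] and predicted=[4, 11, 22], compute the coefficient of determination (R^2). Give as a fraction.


Mean(y) = 35/3. SS_res = 6. SS_tot = 674/3. R^2 = 1 - 6/(674/3) = 328/337.

328/337


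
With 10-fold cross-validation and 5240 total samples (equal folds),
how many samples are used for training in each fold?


Each validation fold has 5240/10 = 524 samples. Training set = 5240 - 524 = 4716.

4716


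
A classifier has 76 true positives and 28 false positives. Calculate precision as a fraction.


Precision = TP / (TP + FP) = 76 / 104 = 19/26.

19/26


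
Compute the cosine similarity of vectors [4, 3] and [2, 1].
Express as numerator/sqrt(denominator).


dot = 11. |a|^2 = 25, |b|^2 = 5. cos = 11/sqrt(125).

11/sqrt(125)


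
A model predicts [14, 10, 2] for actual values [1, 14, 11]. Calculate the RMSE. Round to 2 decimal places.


MSE = 88.6667. RMSE = sqrt(88.6667) = 9.42.

9.42


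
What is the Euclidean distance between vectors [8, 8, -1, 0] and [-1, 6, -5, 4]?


d = sqrt(sum of squared differences). (8--1)^2=81, (8-6)^2=4, (-1--5)^2=16, (0-4)^2=16. Sum = 117.

sqrt(117)


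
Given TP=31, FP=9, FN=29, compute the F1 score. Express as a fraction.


Precision = 31/40 = 31/40. Recall = 31/60 = 31/60. F1 = 2*P*R/(P+R) = 31/50.

31/50


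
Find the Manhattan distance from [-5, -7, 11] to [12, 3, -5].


d = sum of absolute differences: |-5-12|=17 + |-7-3|=10 + |11--5|=16 = 43.

43


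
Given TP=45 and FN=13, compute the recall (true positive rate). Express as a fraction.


Recall = TP / (TP + FN) = 45 / 58 = 45/58.

45/58


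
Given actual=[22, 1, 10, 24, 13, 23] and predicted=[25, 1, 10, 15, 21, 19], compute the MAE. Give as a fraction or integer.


MAE = (1/6) * (|22-25|=3 + |1-1|=0 + |10-10|=0 + |24-15|=9 + |13-21|=8 + |23-19|=4). Sum = 24. MAE = 4.

4


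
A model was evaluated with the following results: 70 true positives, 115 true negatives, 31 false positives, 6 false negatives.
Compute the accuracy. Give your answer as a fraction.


Accuracy = (TP + TN) / (TP + TN + FP + FN) = (70 + 115) / 222 = 5/6.

5/6


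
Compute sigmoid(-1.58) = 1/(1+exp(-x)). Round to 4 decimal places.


sigma(-1.58) = 1/(1+e^(1.58)) = 1/(1+4.854956) = 1/5.854956 = 0.1708.

0.1708


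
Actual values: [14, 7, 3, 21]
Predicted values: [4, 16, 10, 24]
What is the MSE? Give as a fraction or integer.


MSE = (1/4) * ((14-4)^2=100 + (7-16)^2=81 + (3-10)^2=49 + (21-24)^2=9). Sum = 239. MSE = 239/4.

239/4


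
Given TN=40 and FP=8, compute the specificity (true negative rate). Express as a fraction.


Specificity = TN / (TN + FP) = 40 / 48 = 5/6.

5/6


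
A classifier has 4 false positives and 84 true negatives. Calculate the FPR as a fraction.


FPR = FP / (FP + TN) = 4 / 88 = 1/22.

1/22


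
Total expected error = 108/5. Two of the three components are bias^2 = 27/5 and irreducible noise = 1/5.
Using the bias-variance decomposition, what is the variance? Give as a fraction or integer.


Total error = bias^2 + variance + irreducible noise. So variance = 108/5 - 27/5 - 1/5 = 16.

16


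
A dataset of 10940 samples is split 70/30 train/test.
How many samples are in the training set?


Test set = 10940 * 30% = 3282. Training set = 10940 - 3282 = 7658.

7658


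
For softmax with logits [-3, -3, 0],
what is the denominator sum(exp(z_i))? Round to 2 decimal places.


Denom = e^-3=0.0498 + e^-3=0.0498 + e^0=1.0000. Sum = 1.0996, which rounds to 1.10.

1.10


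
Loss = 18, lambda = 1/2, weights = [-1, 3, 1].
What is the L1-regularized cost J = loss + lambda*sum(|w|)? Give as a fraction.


L1 norm = sum(|w|) = 5. J = 18 + 1/2 * 5 = 41/2.

41/2


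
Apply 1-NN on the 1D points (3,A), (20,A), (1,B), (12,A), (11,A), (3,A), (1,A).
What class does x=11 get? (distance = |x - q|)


Distances: |3-11|=8, |20-11|=9, |1-11|=10, |12-11|=1, |11-11|=0, |3-11|=8, |1-11|=10. 1 nearest: (11,A). Counts: {'A': 1}. Majority class: A.

A


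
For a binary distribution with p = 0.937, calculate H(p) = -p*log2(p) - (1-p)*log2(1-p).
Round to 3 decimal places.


H = -0.937*log2(0.937) - 0.063*log2(0.063) = 0.339.

0.339


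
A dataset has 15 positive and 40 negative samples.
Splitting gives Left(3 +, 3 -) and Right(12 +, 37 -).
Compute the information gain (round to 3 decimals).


H(parent) = 0.8454. H(left) = 1.0000, H(right) = 0.8031. Weighted = (6/55)*1.0000 + (49/55)*0.8031 = 0.8246. IG = 0.8454 - 0.8246 = 0.0208, which rounds to 0.021.

0.021


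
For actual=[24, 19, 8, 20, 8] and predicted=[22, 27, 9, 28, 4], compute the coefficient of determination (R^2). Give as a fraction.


Mean(y) = 79/5. SS_res = 149. SS_tot = 1084/5. R^2 = 1 - 149/(1084/5) = 339/1084.

339/1084


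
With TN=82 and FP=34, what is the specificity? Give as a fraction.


Specificity = TN / (TN + FP) = 82 / 116 = 41/58.

41/58


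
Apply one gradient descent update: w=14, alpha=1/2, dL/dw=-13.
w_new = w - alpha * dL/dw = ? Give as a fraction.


w_new = 14 - 1/2 * -13 = 14 - -13/2 = 41/2.

41/2


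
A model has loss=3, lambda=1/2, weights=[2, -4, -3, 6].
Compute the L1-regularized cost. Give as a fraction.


L1 norm = sum(|w|) = 15. J = 3 + 1/2 * 15 = 21/2.

21/2


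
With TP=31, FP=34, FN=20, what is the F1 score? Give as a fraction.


Precision = 31/65 = 31/65. Recall = 31/51 = 31/51. F1 = 2*P*R/(P+R) = 31/58.

31/58


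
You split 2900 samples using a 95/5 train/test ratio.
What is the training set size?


Test set = 2900 * 5% = 145. Training set = 2900 - 145 = 2755.

2755


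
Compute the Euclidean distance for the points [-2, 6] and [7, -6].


d = sqrt(sum of squared differences). (-2-7)^2=81, (6--6)^2=144. Sum = 225.

15


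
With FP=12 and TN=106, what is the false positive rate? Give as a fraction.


FPR = FP / (FP + TN) = 12 / 118 = 6/59.

6/59


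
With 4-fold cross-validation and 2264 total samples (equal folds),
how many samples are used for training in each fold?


Each validation fold has 2264/4 = 566 samples. Training set = 2264 - 566 = 1698.

1698


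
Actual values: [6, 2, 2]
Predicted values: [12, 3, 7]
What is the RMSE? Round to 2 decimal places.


MSE = 20.6667. RMSE = sqrt(20.6667) = 4.55.

4.55


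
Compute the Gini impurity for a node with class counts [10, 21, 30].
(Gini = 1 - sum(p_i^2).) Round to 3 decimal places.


Total = 61. Proportions: 10/61, 21/61, 30/61. sum(p_i^2) = 0.3873. Gini = 1 - 0.3873 = 0.6127, which rounds to 0.613.

0.613


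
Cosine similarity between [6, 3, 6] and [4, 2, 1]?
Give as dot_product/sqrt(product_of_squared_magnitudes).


dot = 36. |a|^2 = 81, |b|^2 = 21. cos = 36/sqrt(1701).

36/sqrt(1701)


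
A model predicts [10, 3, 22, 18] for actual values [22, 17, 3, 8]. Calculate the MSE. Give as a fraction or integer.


MSE = (1/4) * ((22-10)^2=144 + (17-3)^2=196 + (3-22)^2=361 + (8-18)^2=100). Sum = 801. MSE = 801/4.

801/4


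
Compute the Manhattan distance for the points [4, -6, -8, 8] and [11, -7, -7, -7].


d = sum of absolute differences: |4-11|=7 + |-6--7|=1 + |-8--7|=1 + |8--7|=15 = 24.

24


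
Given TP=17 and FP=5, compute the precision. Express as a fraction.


Precision = TP / (TP + FP) = 17 / 22 = 17/22.

17/22


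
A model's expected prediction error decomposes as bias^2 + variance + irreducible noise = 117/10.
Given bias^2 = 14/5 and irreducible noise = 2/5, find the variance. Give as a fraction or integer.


Total error = bias^2 + variance + irreducible noise. So variance = 117/10 - 14/5 - 2/5 = 17/2.

17/2


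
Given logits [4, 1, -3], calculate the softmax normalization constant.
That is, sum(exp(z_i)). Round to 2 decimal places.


Denom = e^4=54.5982 + e^1=2.7183 + e^-3=0.0498. Sum = 57.3663, which rounds to 57.37.

57.37


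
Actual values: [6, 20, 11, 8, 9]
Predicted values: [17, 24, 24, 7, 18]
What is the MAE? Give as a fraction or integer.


MAE = (1/5) * (|6-17|=11 + |20-24|=4 + |11-24|=13 + |8-7|=1 + |9-18|=9). Sum = 38. MAE = 38/5.

38/5


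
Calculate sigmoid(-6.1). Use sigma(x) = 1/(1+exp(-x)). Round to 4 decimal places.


sigma(-6.1) = 1/(1+e^(6.1)) = 1/(1+445.857770) = 1/446.857770 = 0.0022.

0.0022


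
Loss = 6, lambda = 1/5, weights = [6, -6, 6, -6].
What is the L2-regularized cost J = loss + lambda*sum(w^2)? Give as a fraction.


L2 sq norm = sum(w^2) = 144. J = 6 + 1/5 * 144 = 174/5.

174/5


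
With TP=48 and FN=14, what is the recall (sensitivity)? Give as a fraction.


Recall = TP / (TP + FN) = 48 / 62 = 24/31.

24/31


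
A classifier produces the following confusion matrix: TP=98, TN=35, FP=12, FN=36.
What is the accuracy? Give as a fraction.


Accuracy = (TP + TN) / (TP + TN + FP + FN) = (98 + 35) / 181 = 133/181.

133/181


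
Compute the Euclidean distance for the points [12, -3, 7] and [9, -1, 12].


d = sqrt(sum of squared differences). (12-9)^2=9, (-3--1)^2=4, (7-12)^2=25. Sum = 38.

sqrt(38)


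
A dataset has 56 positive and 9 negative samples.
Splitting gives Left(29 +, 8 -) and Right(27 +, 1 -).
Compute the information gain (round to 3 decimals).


H(parent) = 0.5802. H(left) = 0.7532, H(right) = 0.2223. Weighted = (37/65)*0.7532 + (28/65)*0.2223 = 0.5245. IG = 0.5802 - 0.5245 = 0.0557, which rounds to 0.056.

0.056


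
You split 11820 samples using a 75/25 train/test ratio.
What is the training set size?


Test set = 11820 * 25% = 2955. Training set = 11820 - 2955 = 8865.

8865


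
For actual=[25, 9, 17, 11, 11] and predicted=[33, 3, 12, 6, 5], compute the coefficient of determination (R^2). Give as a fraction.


Mean(y) = 73/5. SS_res = 186. SS_tot = 856/5. R^2 = 1 - 186/(856/5) = -37/428.

-37/428


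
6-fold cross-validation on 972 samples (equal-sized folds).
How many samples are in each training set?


Each validation fold has 972/6 = 162 samples. Training set = 972 - 162 = 810.

810


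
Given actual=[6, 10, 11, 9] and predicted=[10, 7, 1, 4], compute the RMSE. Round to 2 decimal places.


MSE = 37.5000. RMSE = sqrt(37.5000) = 6.12.

6.12


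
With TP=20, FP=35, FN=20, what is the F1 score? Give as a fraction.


Precision = 20/55 = 4/11. Recall = 20/40 = 1/2. F1 = 2*P*R/(P+R) = 8/19.

8/19


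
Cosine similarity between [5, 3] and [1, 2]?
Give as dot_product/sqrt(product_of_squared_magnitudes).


dot = 11. |a|^2 = 34, |b|^2 = 5. cos = 11/sqrt(170).

11/sqrt(170)


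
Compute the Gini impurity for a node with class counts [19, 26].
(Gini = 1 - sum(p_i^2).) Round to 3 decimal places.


Total = 45. Proportions: 19/45, 26/45. sum(p_i^2) = 0.5121. Gini = 1 - 0.5121 = 0.4879, which rounds to 0.488.

0.488


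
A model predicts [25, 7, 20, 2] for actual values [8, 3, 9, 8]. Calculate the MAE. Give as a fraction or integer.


MAE = (1/4) * (|8-25|=17 + |3-7|=4 + |9-20|=11 + |8-2|=6). Sum = 38. MAE = 19/2.

19/2


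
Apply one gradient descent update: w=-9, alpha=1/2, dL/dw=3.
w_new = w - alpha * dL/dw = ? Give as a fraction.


w_new = -9 - 1/2 * 3 = -9 - 3/2 = -21/2.

-21/2


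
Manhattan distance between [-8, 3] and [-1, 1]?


d = sum of absolute differences: |-8--1|=7 + |3-1|=2 = 9.

9


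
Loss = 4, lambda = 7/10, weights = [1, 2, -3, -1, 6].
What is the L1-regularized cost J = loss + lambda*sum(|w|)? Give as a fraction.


L1 norm = sum(|w|) = 13. J = 4 + 7/10 * 13 = 131/10.

131/10


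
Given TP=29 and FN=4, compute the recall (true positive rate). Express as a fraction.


Recall = TP / (TP + FN) = 29 / 33 = 29/33.

29/33


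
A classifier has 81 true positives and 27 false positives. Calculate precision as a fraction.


Precision = TP / (TP + FP) = 81 / 108 = 3/4.

3/4


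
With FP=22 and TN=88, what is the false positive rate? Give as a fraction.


FPR = FP / (FP + TN) = 22 / 110 = 1/5.

1/5


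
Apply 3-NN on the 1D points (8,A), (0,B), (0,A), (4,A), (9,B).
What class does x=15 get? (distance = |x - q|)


Distances: |8-15|=7, |0-15|=15, |0-15|=15, |4-15|=11, |9-15|=6. 3 nearest: (9,B), (8,A), (4,A). Counts: {'B': 1, 'A': 2}. Majority class: A.

A


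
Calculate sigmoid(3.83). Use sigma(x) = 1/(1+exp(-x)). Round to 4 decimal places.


sigma(3.83) = 1/(1+e^(-3.83)) = 1/(1+0.021710) = 1/1.021710 = 0.9788.

0.9788


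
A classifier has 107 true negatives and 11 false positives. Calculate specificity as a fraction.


Specificity = TN / (TN + FP) = 107 / 118 = 107/118.

107/118


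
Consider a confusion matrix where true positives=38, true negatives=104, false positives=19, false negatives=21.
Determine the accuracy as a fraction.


Accuracy = (TP + TN) / (TP + TN + FP + FN) = (38 + 104) / 182 = 71/91.

71/91


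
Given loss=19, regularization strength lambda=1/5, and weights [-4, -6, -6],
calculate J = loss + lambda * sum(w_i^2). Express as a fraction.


L2 sq norm = sum(w^2) = 88. J = 19 + 1/5 * 88 = 183/5.

183/5


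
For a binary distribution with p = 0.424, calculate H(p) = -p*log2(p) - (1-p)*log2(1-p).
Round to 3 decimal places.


H = -0.424*log2(0.424) - 0.576*log2(0.576) = 0.983.

0.983


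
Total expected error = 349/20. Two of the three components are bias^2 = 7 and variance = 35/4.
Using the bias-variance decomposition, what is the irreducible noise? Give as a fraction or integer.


Total error = bias^2 + variance + irreducible noise. So irreducible noise = 349/20 - 7 - 35/4 = 17/10.

17/10


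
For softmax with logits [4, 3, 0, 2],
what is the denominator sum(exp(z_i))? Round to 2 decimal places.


Denom = e^4=54.5982 + e^3=20.0855 + e^0=1.0000 + e^2=7.3891. Sum = 83.0728, which rounds to 83.07.

83.07


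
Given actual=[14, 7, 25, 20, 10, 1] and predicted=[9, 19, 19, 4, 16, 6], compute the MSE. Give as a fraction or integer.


MSE = (1/6) * ((14-9)^2=25 + (7-19)^2=144 + (25-19)^2=36 + (20-4)^2=256 + (10-16)^2=36 + (1-6)^2=25). Sum = 522. MSE = 87.

87


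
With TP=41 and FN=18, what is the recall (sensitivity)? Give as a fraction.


Recall = TP / (TP + FN) = 41 / 59 = 41/59.

41/59


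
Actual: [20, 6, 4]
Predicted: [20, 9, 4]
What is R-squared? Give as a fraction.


Mean(y) = 10. SS_res = 9. SS_tot = 152. R^2 = 1 - 9/(152) = 143/152.

143/152


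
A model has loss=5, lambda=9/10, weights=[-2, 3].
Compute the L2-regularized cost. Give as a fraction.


L2 sq norm = sum(w^2) = 13. J = 5 + 9/10 * 13 = 167/10.

167/10


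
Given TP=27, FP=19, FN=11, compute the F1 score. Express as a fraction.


Precision = 27/46 = 27/46. Recall = 27/38 = 27/38. F1 = 2*P*R/(P+R) = 9/14.

9/14


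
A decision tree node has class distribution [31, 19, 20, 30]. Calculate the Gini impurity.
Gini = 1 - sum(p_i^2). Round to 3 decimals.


Total = 100. Proportions: 31/100, 19/100, 20/100, 30/100. sum(p_i^2) = 0.2622. Gini = 1 - 0.2622 = 0.7378, which rounds to 0.738.

0.738


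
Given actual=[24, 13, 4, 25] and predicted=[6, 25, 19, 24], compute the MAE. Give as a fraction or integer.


MAE = (1/4) * (|24-6|=18 + |13-25|=12 + |4-19|=15 + |25-24|=1). Sum = 46. MAE = 23/2.

23/2


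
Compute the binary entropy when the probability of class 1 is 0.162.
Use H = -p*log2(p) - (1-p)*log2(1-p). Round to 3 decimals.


H = -0.162*log2(0.162) - 0.838*log2(0.838) = 0.639.

0.639


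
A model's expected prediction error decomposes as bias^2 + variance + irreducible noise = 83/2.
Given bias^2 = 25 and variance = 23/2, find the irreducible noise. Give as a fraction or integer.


Total error = bias^2 + variance + irreducible noise. So irreducible noise = 83/2 - 25 - 23/2 = 5.

5


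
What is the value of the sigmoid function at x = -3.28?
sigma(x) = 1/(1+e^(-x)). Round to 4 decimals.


sigma(-3.28) = 1/(1+e^(3.28)) = 1/(1+26.575773) = 1/27.575773 = 0.0363.

0.0363


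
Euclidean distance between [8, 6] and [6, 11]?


d = sqrt(sum of squared differences). (8-6)^2=4, (6-11)^2=25. Sum = 29.

sqrt(29)


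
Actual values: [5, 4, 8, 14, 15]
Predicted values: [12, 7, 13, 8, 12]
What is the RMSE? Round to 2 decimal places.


MSE = 25.6000. RMSE = sqrt(25.6000) = 5.06.

5.06


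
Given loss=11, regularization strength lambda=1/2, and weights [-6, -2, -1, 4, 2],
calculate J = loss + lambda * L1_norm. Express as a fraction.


L1 norm = sum(|w|) = 15. J = 11 + 1/2 * 15 = 37/2.

37/2


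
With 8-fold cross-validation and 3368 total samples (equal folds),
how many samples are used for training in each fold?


Each validation fold has 3368/8 = 421 samples. Training set = 3368 - 421 = 2947.

2947


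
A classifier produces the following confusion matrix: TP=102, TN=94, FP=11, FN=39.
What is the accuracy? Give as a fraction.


Accuracy = (TP + TN) / (TP + TN + FP + FN) = (102 + 94) / 246 = 98/123.

98/123


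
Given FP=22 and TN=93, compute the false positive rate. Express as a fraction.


FPR = FP / (FP + TN) = 22 / 115 = 22/115.

22/115


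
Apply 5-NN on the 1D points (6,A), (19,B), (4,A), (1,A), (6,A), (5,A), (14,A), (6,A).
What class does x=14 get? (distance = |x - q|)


Distances: |6-14|=8, |19-14|=5, |4-14|=10, |1-14|=13, |6-14|=8, |5-14|=9, |14-14|=0, |6-14|=8. 5 nearest: (14,A), (19,B), (6,A), (6,A), (6,A). Counts: {'A': 4, 'B': 1}. Majority class: A.

A


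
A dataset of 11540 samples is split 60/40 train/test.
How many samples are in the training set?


Test set = 11540 * 40% = 4616. Training set = 11540 - 4616 = 6924.

6924


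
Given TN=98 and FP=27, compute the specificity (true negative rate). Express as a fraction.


Specificity = TN / (TN + FP) = 98 / 125 = 98/125.

98/125


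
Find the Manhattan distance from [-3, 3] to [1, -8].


d = sum of absolute differences: |-3-1|=4 + |3--8|=11 = 15.

15


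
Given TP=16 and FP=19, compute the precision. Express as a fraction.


Precision = TP / (TP + FP) = 16 / 35 = 16/35.

16/35


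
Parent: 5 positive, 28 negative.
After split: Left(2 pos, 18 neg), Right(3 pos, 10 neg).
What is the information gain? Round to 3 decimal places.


H(parent) = 0.6136. H(left) = 0.4690, H(right) = 0.7793. Weighted = (20/33)*0.4690 + (13/33)*0.7793 = 0.5912. IG = 0.6136 - 0.5912 = 0.0224, which rounds to 0.022.

0.022


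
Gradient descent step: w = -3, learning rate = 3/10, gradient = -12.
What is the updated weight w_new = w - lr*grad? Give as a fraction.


w_new = -3 - 3/10 * -12 = -3 - -18/5 = 3/5.

3/5


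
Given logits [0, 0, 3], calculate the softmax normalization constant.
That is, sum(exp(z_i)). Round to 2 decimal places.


Denom = e^0=1.0000 + e^0=1.0000 + e^3=20.0855. Sum = 22.0855, which rounds to 22.09.

22.09


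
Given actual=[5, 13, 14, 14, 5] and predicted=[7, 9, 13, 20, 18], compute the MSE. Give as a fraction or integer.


MSE = (1/5) * ((5-7)^2=4 + (13-9)^2=16 + (14-13)^2=1 + (14-20)^2=36 + (5-18)^2=169). Sum = 226. MSE = 226/5.

226/5


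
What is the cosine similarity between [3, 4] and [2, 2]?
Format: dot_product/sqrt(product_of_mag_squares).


dot = 14. |a|^2 = 25, |b|^2 = 8. cos = 14/sqrt(200).

14/sqrt(200)


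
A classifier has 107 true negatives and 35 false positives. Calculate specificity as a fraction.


Specificity = TN / (TN + FP) = 107 / 142 = 107/142.

107/142


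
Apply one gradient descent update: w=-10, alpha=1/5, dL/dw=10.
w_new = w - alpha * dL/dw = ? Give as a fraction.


w_new = -10 - 1/5 * 10 = -10 - 2 = -12.

-12


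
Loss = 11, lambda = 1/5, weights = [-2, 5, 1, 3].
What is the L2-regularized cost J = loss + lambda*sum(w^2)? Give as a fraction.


L2 sq norm = sum(w^2) = 39. J = 11 + 1/5 * 39 = 94/5.

94/5


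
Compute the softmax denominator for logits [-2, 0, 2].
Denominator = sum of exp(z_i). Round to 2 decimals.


Denom = e^-2=0.1353 + e^0=1.0000 + e^2=7.3891. Sum = 8.5244, which rounds to 8.52.

8.52


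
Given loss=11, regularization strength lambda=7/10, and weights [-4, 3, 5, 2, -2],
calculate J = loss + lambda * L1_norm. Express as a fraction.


L1 norm = sum(|w|) = 16. J = 11 + 7/10 * 16 = 111/5.

111/5


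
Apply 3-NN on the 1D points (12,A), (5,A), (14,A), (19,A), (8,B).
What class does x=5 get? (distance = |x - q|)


Distances: |12-5|=7, |5-5|=0, |14-5|=9, |19-5|=14, |8-5|=3. 3 nearest: (5,A), (8,B), (12,A). Counts: {'A': 2, 'B': 1}. Majority class: A.

A


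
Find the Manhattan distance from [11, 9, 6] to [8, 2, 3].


d = sum of absolute differences: |11-8|=3 + |9-2|=7 + |6-3|=3 = 13.

13


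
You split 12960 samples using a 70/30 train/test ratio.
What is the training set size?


Test set = 12960 * 30% = 3888. Training set = 12960 - 3888 = 9072.

9072


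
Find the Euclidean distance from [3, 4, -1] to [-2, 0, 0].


d = sqrt(sum of squared differences). (3--2)^2=25, (4-0)^2=16, (-1-0)^2=1. Sum = 42.

sqrt(42)


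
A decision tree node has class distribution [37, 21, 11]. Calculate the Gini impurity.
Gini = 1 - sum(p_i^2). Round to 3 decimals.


Total = 69. Proportions: 37/69, 21/69, 11/69. sum(p_i^2) = 0.4056. Gini = 1 - 0.4056 = 0.5944, which rounds to 0.594.

0.594


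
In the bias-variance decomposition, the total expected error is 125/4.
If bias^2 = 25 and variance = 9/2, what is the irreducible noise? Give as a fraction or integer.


Total error = bias^2 + variance + irreducible noise. So irreducible noise = 125/4 - 25 - 9/2 = 7/4.

7/4


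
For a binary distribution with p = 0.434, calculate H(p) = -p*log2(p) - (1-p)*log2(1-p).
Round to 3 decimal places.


H = -0.434*log2(0.434) - 0.566*log2(0.566) = 0.987.

0.987


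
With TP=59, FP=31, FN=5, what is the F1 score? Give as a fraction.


Precision = 59/90 = 59/90. Recall = 59/64 = 59/64. F1 = 2*P*R/(P+R) = 59/77.

59/77


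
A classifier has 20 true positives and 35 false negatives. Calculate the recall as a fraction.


Recall = TP / (TP + FN) = 20 / 55 = 4/11.

4/11


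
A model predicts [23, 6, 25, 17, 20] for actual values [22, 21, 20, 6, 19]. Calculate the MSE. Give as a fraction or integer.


MSE = (1/5) * ((22-23)^2=1 + (21-6)^2=225 + (20-25)^2=25 + (6-17)^2=121 + (19-20)^2=1). Sum = 373. MSE = 373/5.

373/5


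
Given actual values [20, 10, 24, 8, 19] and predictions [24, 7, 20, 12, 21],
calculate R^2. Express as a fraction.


Mean(y) = 81/5. SS_res = 61. SS_tot = 944/5. R^2 = 1 - 61/(944/5) = 639/944.

639/944


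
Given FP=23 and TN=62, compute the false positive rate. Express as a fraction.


FPR = FP / (FP + TN) = 23 / 85 = 23/85.

23/85


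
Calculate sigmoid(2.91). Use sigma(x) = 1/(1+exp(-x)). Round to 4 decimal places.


sigma(2.91) = 1/(1+e^(-2.91)) = 1/(1+0.054476) = 1/1.054476 = 0.9483.

0.9483


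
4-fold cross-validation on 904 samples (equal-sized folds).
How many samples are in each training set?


Each validation fold has 904/4 = 226 samples. Training set = 904 - 226 = 678.

678


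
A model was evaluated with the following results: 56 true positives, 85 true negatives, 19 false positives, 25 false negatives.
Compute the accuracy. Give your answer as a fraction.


Accuracy = (TP + TN) / (TP + TN + FP + FN) = (56 + 85) / 185 = 141/185.

141/185


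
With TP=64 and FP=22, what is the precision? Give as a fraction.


Precision = TP / (TP + FP) = 64 / 86 = 32/43.

32/43


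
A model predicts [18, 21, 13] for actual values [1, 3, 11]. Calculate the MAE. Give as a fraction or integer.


MAE = (1/3) * (|1-18|=17 + |3-21|=18 + |11-13|=2). Sum = 37. MAE = 37/3.

37/3


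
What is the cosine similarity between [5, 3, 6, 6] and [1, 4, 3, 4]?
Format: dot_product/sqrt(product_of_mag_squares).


dot = 59. |a|^2 = 106, |b|^2 = 42. cos = 59/sqrt(4452).

59/sqrt(4452)


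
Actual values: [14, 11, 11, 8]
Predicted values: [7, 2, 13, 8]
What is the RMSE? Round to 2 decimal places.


MSE = 33.5000. RMSE = sqrt(33.5000) = 5.79.

5.79


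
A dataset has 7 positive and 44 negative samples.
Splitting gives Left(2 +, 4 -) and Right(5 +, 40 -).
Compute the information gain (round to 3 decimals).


H(parent) = 0.5770. H(left) = 0.9183, H(right) = 0.5033. Weighted = (6/51)*0.9183 + (45/51)*0.5033 = 0.5521. IG = 0.5770 - 0.5521 = 0.0249, which rounds to 0.025.

0.025


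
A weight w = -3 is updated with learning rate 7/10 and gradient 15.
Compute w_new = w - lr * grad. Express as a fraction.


w_new = -3 - 7/10 * 15 = -3 - 21/2 = -27/2.

-27/2


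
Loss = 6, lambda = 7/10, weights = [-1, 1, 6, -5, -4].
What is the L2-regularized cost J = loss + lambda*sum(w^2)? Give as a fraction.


L2 sq norm = sum(w^2) = 79. J = 6 + 7/10 * 79 = 613/10.

613/10


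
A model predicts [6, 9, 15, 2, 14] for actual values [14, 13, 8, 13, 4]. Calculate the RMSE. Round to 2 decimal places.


MSE = 70.0000. RMSE = sqrt(70.0000) = 8.37.

8.37


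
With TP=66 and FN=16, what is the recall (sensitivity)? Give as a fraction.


Recall = TP / (TP + FN) = 66 / 82 = 33/41.

33/41


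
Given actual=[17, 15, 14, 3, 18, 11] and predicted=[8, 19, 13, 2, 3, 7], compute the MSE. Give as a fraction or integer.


MSE = (1/6) * ((17-8)^2=81 + (15-19)^2=16 + (14-13)^2=1 + (3-2)^2=1 + (18-3)^2=225 + (11-7)^2=16). Sum = 340. MSE = 170/3.

170/3


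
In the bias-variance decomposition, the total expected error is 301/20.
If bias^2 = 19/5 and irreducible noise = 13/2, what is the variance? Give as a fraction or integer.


Total error = bias^2 + variance + irreducible noise. So variance = 301/20 - 19/5 - 13/2 = 19/4.

19/4


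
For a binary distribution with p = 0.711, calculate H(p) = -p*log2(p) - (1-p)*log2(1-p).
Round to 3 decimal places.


H = -0.711*log2(0.711) - 0.289*log2(0.289) = 0.867.

0.867


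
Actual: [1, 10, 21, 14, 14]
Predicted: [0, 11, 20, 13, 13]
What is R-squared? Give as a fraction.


Mean(y) = 12. SS_res = 5. SS_tot = 214. R^2 = 1 - 5/(214) = 209/214.

209/214


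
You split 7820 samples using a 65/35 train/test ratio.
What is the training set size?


Test set = 7820 * 35% = 2737. Training set = 7820 - 2737 = 5083.

5083


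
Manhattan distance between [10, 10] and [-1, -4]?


d = sum of absolute differences: |10--1|=11 + |10--4|=14 = 25.

25


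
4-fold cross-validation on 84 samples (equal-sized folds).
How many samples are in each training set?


Each validation fold has 84/4 = 21 samples. Training set = 84 - 21 = 63.

63


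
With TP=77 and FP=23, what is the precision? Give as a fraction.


Precision = TP / (TP + FP) = 77 / 100 = 77/100.

77/100


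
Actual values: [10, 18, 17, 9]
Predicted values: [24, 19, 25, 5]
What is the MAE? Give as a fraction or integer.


MAE = (1/4) * (|10-24|=14 + |18-19|=1 + |17-25|=8 + |9-5|=4). Sum = 27. MAE = 27/4.

27/4


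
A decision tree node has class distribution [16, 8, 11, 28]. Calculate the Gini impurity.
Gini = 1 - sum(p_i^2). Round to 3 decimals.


Total = 63. Proportions: 16/63, 8/63, 11/63, 28/63. sum(p_i^2) = 0.3086. Gini = 1 - 0.3086 = 0.6914, which rounds to 0.691.

0.691


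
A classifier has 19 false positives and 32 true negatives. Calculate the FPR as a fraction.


FPR = FP / (FP + TN) = 19 / 51 = 19/51.

19/51


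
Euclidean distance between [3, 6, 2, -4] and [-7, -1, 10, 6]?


d = sqrt(sum of squared differences). (3--7)^2=100, (6--1)^2=49, (2-10)^2=64, (-4-6)^2=100. Sum = 313.

sqrt(313)


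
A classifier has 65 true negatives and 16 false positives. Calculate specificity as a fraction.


Specificity = TN / (TN + FP) = 65 / 81 = 65/81.

65/81


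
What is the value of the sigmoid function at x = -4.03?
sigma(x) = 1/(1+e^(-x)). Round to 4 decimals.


sigma(-4.03) = 1/(1+e^(4.03)) = 1/(1+56.260911) = 1/57.260911 = 0.0175.

0.0175


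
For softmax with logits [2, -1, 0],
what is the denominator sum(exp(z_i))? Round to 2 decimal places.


Denom = e^2=7.3891 + e^-1=0.3679 + e^0=1.0000. Sum = 8.7570, which rounds to 8.76.

8.76


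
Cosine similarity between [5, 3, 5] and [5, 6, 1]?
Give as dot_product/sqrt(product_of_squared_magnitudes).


dot = 48. |a|^2 = 59, |b|^2 = 62. cos = 48/sqrt(3658).

48/sqrt(3658)


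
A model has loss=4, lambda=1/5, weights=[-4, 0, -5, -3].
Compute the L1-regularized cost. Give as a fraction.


L1 norm = sum(|w|) = 12. J = 4 + 1/5 * 12 = 32/5.

32/5


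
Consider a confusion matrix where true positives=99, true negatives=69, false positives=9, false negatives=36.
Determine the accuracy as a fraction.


Accuracy = (TP + TN) / (TP + TN + FP + FN) = (99 + 69) / 213 = 56/71.

56/71


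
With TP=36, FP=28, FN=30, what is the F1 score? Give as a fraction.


Precision = 36/64 = 9/16. Recall = 36/66 = 6/11. F1 = 2*P*R/(P+R) = 36/65.

36/65


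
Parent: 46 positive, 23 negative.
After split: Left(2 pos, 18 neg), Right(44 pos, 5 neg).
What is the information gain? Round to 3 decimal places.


H(parent) = 0.9183. H(left) = 0.4690, H(right) = 0.4754. Weighted = (20/69)*0.4690 + (49/69)*0.4754 = 0.4735. IG = 0.9183 - 0.4735 = 0.4448, which rounds to 0.445.

0.445


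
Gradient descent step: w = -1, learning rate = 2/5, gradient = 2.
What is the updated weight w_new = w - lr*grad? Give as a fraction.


w_new = -1 - 2/5 * 2 = -1 - 4/5 = -9/5.

-9/5


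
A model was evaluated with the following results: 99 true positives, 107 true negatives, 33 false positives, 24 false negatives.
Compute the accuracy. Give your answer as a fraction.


Accuracy = (TP + TN) / (TP + TN + FP + FN) = (99 + 107) / 263 = 206/263.

206/263


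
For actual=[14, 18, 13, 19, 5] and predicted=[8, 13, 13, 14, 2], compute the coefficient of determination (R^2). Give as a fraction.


Mean(y) = 69/5. SS_res = 95. SS_tot = 614/5. R^2 = 1 - 95/(614/5) = 139/614.

139/614


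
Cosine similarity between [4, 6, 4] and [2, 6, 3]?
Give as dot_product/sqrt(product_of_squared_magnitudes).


dot = 56. |a|^2 = 68, |b|^2 = 49. cos = 56/sqrt(3332).

56/sqrt(3332)


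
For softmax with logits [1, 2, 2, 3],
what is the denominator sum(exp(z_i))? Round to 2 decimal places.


Denom = e^1=2.7183 + e^2=7.3891 + e^2=7.3891 + e^3=20.0855. Sum = 37.5820, which rounds to 37.58.

37.58


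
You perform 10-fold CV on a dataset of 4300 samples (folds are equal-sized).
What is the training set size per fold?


Each validation fold has 4300/10 = 430 samples. Training set = 4300 - 430 = 3870.

3870


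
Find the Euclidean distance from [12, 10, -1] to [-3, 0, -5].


d = sqrt(sum of squared differences). (12--3)^2=225, (10-0)^2=100, (-1--5)^2=16. Sum = 341.

sqrt(341)


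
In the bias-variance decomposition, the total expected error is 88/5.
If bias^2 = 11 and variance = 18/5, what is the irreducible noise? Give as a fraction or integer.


Total error = bias^2 + variance + irreducible noise. So irreducible noise = 88/5 - 11 - 18/5 = 3.

3
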